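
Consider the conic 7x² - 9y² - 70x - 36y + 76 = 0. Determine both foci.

(1, -2) and (9, -2)

Group the x- and y-terms: 7(x² - 10x) -9(y² + 4y) = -76
7(x - 5)² -9(y + 2)² = -76 + 175 - 36 = 63
Divide through by 63 to get (x - 5)²/9 - (y + 2)²/7 = 1.
Hyperbola, center (5, -2), transverse axis horizontal; a² = 9, b² = 7.
c² = a² + b² = 9 + 7 = 16, so c = 4.
Foci lie on the horizontal axis through the center: (h ± c, k).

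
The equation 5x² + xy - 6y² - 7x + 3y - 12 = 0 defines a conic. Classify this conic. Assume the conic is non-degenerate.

hyperbola

A = 5, B = 1, C = -6.
Discriminant B² − 4AC = 1² − 4·5·(-6) = 121.
B² − 4AC > 0 ⇒ hyperbola.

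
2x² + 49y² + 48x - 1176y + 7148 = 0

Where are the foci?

Rearranging, 2(x² + 24x) + 49(y² - 24y) = -7148.
Completing the square gives 2(x + 12)² + 49(y - 12)² = -7148 + 288 + 7056 = 196.
Divide through by 196 to get (x + 12)²/98 + (y - 12)²/4 = 1.
Ellipse, center (-12, 12), major axis horizontal; a² = 98, b² = 4.
c² = a² - b² = 98 - 4 = 94, so c = √94.
Foci lie on the horizontal axis through the center: (h ± c, k).

(-12 - √94, 12) and (-12 + √94, 12)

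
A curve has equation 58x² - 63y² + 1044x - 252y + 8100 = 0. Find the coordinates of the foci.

Group the x- and y-terms: 58(x² + 18x) -63(y² + 4y) = -8100
Completing the square gives 58(x + 9)² -63(y + 2)² = -8100 + 4698 - 252 = -3654.
Divide through by -3654 to get (y + 2)²/58 - (x + 9)²/63 = 1.
Hyperbola, center (-9, -2), transverse axis vertical; a² = 58, b² = 63.
c² = a² + b² = 58 + 63 = 121, so c = 11.
Foci lie on the vertical axis through the center: (h, k ± c).

(-9, -13) and (-9, 9)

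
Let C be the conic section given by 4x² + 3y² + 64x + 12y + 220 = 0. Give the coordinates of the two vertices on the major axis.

Group the x- and y-terms: 4(x² + 16x) + 3(y² + 4y) = -220
Complete the square in x and y: 4(x + 8)² + 3(y + 2)² = -220 + 256 + 12 = 48
Dividing both sides by 48: (x + 8)²/12 + (y + 2)²/16 = 1
Ellipse, center (-8, -2), major axis vertical; a² = 16, b² = 12.
a = 4. Vertices at (h, k ± a).

(-8, -6) and (-8, 2)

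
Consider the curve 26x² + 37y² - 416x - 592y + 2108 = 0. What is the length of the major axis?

Group the x- and y-terms: 26(x² - 16x) + 37(y² - 16y) = -2108
Complete the square: 26(x - 8)² + 37(y - 8)² = -2108 + 1664 + 2368 = 1924
Divide through by 1924 to get (x - 8)²/74 + (y - 8)²/52 = 1.
Ellipse, center (8, 8), major axis horizontal; a² = 74, b² = 52.
a² = 74 so a = √74; the major axis has length 2a = 2√74.

2√74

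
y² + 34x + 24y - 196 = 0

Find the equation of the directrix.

x = 37/2

Only y is squared. Complete the square in y: (y + 12)² = -34(x - 10).
Vertex (10, -12); 4p = -34 so p = -17/2. Opens left.
Directrix is the vertical line x = h − p = 10 − (-17/2) = 37/2.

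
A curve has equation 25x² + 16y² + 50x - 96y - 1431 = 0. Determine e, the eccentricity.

Rearranging, 25(x² + 2x) + 16(y² - 6y) = 1431.
25(x + 1)² + 16(y - 3)² = 1431 + 25 + 144 = 1600
Divide through by 1600 to get (x + 1)²/64 + (y - 3)²/100 = 1.
Ellipse, center (-1, 3), major axis vertical; a² = 100, b² = 64.
c² = a² - b² = 36, so c = 6.
e = c/a = 6/10 = 3/5.

e = 3/5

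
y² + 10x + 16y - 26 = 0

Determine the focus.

(13/2, -8)

Only y is squared. Complete the square in y: (y + 8)² = -10(x - 9).
Vertex (9, -8); 4p = -10 so p = -5/2. Opens left.
Focus is p units from the vertex along the axis: (h + p, k).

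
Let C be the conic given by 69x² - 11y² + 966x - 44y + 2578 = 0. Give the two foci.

(-7 - 4√5, -2) and (-7 + 4√5, -2)

Rearranging, 69(x² + 14x) -11(y² + 4y) = -2578.
Complete the square: 69(x + 7)² -11(y + 2)² = -2578 + 3381 - 44 = 759
Dividing both sides by 759: (x + 7)²/11 - (y + 2)²/69 = 1
Hyperbola, center (-7, -2), transverse axis horizontal; a² = 11, b² = 69.
c² = a² + b² = 11 + 69 = 80, so c = 4√5.
Foci lie on the horizontal axis through the center: (h ± c, k).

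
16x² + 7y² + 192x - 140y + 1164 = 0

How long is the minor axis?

2√7

Collect terms: 16(x² + 12x) + 7(y² - 20y) = -1164
16(x + 6)² + 7(y - 10)² = -1164 + 576 + 700 = 112
Divide by 112: (x + 6)²/7 + (y - 10)²/16 = 1
Ellipse, center (-6, 10), major axis vertical; a² = 16, b² = 7.
b² = 7 so b = √7; the minor axis has length 2b = 2√7.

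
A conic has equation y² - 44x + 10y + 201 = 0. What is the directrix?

x = -7

Only y is squared. Complete the square in y: (y + 5)² = 44(x - 4).
Vertex (4, -5); 4p = 44 so p = 11. Opens right.
Directrix is the vertical line x = h − p = 4 − (11) = -7.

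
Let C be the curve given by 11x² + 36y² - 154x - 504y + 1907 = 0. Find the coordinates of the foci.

(2, 7) and (12, 7)

11(x² - 14x) + 36(y² - 14y) = -1907
Completing the square gives 11(x - 7)² + 36(y - 7)² = -1907 + 539 + 1764 = 396.
Divide by 396: (x - 7)²/36 + (y - 7)²/11 = 1
Ellipse, center (7, 7), major axis horizontal; a² = 36, b² = 11.
c² = a² - b² = 36 - 11 = 25, so c = 5.
Foci lie on the horizontal axis through the center: (h ± c, k).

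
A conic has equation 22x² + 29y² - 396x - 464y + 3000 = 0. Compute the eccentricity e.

e = √203/29

Collect terms: 22(x² - 18x) + 29(y² - 16y) = -3000
Complete the square in x and y: 22(x - 9)² + 29(y - 8)² = -3000 + 1782 + 1856 = 638
Divide by 638: (x - 9)²/29 + (y - 8)²/22 = 1
Ellipse, center (9, 8), major axis horizontal; a² = 29, b² = 22.
c² = a² - b² = 7, so c = √7.
e = c/a = √7/√29 = √203/29.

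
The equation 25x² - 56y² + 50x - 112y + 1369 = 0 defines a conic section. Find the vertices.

(-1, -6) and (-1, 4)

Collect terms: 25(x² + 2x) -56(y² + 2y) = -1369
Complete the square: 25(x + 1)² -56(y + 1)² = -1369 + 25 - 56 = -1400
Divide through by -1400 to get (y + 1)²/25 - (x + 1)²/56 = 1.
Hyperbola, center (-1, -1), transverse axis vertical; a² = 25, b² = 56.
a = 5. Vertices at (h, k ± a).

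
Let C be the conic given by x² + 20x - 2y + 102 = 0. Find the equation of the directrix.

y = 1/2

Only x is squared. Complete the square in x: (x + 10)² = 2(y - 1).
Vertex (-10, 1); 4p = 2 so p = 1/2. Opens up.
Directrix is the horizontal line y = k − p = 1 − (1/2) = 1/2.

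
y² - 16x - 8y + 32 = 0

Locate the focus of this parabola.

Only y is squared. Complete the square in y: (y - 4)² = 16(x - 1).
Vertex (1, 4); 4p = 16 so p = 4. Opens right.
Focus is p units from the vertex along the axis: (h + p, k).

(5, 4)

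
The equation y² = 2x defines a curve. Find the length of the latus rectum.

Vertex (0, 0); 4p = 2 so p = 1/2. Opens right.
Latus rectum length = |4p| = 2.

2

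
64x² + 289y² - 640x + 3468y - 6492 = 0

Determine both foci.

Group: 64(x² - 10x) + 289(y² + 12y) = 6492
64(x - 5)² + 289(y + 6)² = 6492 + 1600 + 10404 = 18496
Divide through by 18496 to get (x - 5)²/289 + (y + 6)²/64 = 1.
Ellipse, center (5, -6), major axis horizontal; a² = 289, b² = 64.
c² = a² - b² = 289 - 64 = 225, so c = 15.
Foci lie on the horizontal axis through the center: (h ± c, k).

(-10, -6) and (20, -6)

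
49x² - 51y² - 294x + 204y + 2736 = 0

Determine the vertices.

(3, -5) and (3, 9)

Group the x- and y-terms: 49(x² - 6x) -51(y² - 4y) = -2736
Complete the square: 49(x - 3)² -51(y - 2)² = -2736 + 441 - 204 = -2499
Divide through by -2499 to get (y - 2)²/49 - (x - 3)²/51 = 1.
Hyperbola, center (3, 2), transverse axis vertical; a² = 49, b² = 51.
a = 7. Vertices at (h, k ± a).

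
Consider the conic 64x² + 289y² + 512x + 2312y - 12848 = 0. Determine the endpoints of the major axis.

Group the x- and y-terms: 64(x² + 8x) + 289(y² + 8y) = 12848
Complete the square: 64(x + 4)² + 289(y + 4)² = 12848 + 1024 + 4624 = 18496
Divide by 18496: (x + 4)²/289 + (y + 4)²/64 = 1
Ellipse, center (-4, -4), major axis horizontal; a² = 289, b² = 64.
a = 17. Vertices at (h ± a, k).

(-21, -4) and (13, -4)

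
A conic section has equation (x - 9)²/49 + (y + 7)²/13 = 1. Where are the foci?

Center (9, -7). The larger denominator 49 sits under the x-term, so the major axis is horizontal; a² = 49, b² = 13.
c² = a² - b² = 49 - 13 = 36, so c = 6.
Foci lie on the horizontal axis through the center: (h ± c, k).

(3, -7) and (15, -7)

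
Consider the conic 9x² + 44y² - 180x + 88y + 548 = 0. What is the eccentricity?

e = √385/22

Group: 9(x² - 20x) + 44(y² + 2y) = -548
Complete the square: 9(x - 10)² + 44(y + 1)² = -548 + 900 + 44 = 396
Dividing both sides by 396: (x - 10)²/44 + (y + 1)²/9 = 1
Ellipse, center (10, -1), major axis horizontal; a² = 44, b² = 9.
c² = a² - b² = 35, so c = √35.
e = c/a = √35/2√11 = √385/22.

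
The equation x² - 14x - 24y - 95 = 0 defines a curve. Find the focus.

(7, 0)

Only x is squared. Complete the square in x: (x - 7)² = 24(y + 6).
Vertex (7, -6); 4p = 24 so p = 6. Opens up.
Focus is p units from the vertex along the axis: (h, k + p).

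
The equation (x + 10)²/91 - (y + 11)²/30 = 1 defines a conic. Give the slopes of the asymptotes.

√2730/91 and -√2730/91

Center (-10, -11). The positive term is the x-term, so the transverse axis is horizontal; a² = 91, b² = 30.
For a horizontal hyperbola the asymptotes have slope ±b/a.
Here that is ±√30/√91 = ±√2730/91.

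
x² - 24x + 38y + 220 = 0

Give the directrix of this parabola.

y = 15/2

Only x is squared. Complete the square in x: (x - 12)² = -38(y + 2).
Vertex (12, -2); 4p = -38 so p = -19/2. Opens down.
Directrix is the horizontal line y = k − p = -2 − (-19/2) = 15/2.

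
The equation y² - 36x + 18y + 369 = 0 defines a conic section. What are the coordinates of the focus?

(17, -9)

Only y is squared. Complete the square in y: (y + 9)² = 36(x - 8).
Vertex (8, -9); 4p = 36 so p = 9. Opens right.
Focus is p units from the vertex along the axis: (h + p, k).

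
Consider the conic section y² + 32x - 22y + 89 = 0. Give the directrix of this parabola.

Only y is squared. Complete the square in y: (y - 11)² = -32(x - 1).
Vertex (1, 11); 4p = -32 so p = -8. Opens left.
Directrix is the vertical line x = h − p = 1 − (-8) = 9.

x = 9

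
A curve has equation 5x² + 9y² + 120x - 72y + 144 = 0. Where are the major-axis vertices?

5(x² + 24x) + 9(y² - 8y) = -144
Complete the square: 5(x + 12)² + 9(y - 4)² = -144 + 720 + 144 = 720
Dividing both sides by 720: (x + 12)²/144 + (y - 4)²/80 = 1
Ellipse, center (-12, 4), major axis horizontal; a² = 144, b² = 80.
a = 12. Vertices at (h ± a, k).

(-24, 4) and (0, 4)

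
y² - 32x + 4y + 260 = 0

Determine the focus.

Only y is squared. Complete the square in y: (y + 2)² = 32(x - 8).
Vertex (8, -2); 4p = 32 so p = 8. Opens right.
Focus is p units from the vertex along the axis: (h + p, k).

(16, -2)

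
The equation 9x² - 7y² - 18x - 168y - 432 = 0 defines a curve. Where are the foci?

Group the x- and y-terms: 9(x² - 2x) -7(y² + 24y) = 432
9(x - 1)² -7(y + 12)² = 432 + 9 - 1008 = -567
Divide by -567: (y + 12)²/81 - (x - 1)²/63 = 1
Hyperbola, center (1, -12), transverse axis vertical; a² = 81, b² = 63.
c² = a² + b² = 81 + 63 = 144, so c = 12.
Foci lie on the vertical axis through the center: (h, k ± c).

(1, -24) and (1, 0)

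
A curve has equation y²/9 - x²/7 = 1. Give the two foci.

(0, -4) and (0, 4)

Center (0, 0). The positive term is the y-term, so the transverse axis is vertical; a² = 9, b² = 7.
c² = a² + b² = 9 + 7 = 16, so c = 4.
Foci lie on the vertical axis through the center: (h, k ± c).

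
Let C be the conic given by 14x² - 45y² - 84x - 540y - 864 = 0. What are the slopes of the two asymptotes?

Rearranging, 14(x² - 6x) -45(y² + 12y) = 864.
Complete the square in x and y: 14(x - 3)² -45(y + 6)² = 864 + 126 - 1620 = -630
Dividing both sides by -630: (y + 6)²/14 - (x - 3)²/45 = 1
Hyperbola, center (3, -6), transverse axis vertical; a² = 14, b² = 45.
For a vertical hyperbola the asymptotes have slope ±a/b.
Here that is ±√14/3√5 = ±√70/15.

√70/15 and -√70/15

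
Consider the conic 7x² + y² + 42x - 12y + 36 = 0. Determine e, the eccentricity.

e = √42/7

7(x² + 6x) + (y² - 12y) = -36
7(x + 3)² + (y - 6)² = -36 + 63 + 36 = 63
Dividing both sides by 63: (x + 3)²/9 + (y - 6)²/63 = 1
Ellipse, center (-3, 6), major axis vertical; a² = 63, b² = 9.
c² = a² - b² = 54, so c = 3√6.
e = c/a = 3√6/3√7 = √42/7.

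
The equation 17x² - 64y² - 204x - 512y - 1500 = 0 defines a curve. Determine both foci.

17(x² - 12x) -64(y² + 8y) = 1500
17(x - 6)² -64(y + 4)² = 1500 + 612 - 1024 = 1088
Dividing both sides by 1088: (x - 6)²/64 - (y + 4)²/17 = 1
Hyperbola, center (6, -4), transverse axis horizontal; a² = 64, b² = 17.
c² = a² + b² = 64 + 17 = 81, so c = 9.
Foci lie on the horizontal axis through the center: (h ± c, k).

(-3, -4) and (15, -4)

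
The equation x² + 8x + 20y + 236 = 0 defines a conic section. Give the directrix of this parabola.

y = -6

Only x is squared. Complete the square in x: (x + 4)² = -20(y + 11).
Vertex (-4, -11); 4p = -20 so p = -5. Opens down.
Directrix is the horizontal line y = k − p = -11 − (-5) = -6.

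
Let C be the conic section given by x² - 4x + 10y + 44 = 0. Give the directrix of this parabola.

Only x is squared. Complete the square in x: (x - 2)² = -10(y + 4).
Vertex (2, -4); 4p = -10 so p = -5/2. Opens down.
Directrix is the horizontal line y = k − p = -4 − (-5/2) = -3/2.

y = -3/2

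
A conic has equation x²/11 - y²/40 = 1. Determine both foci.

Center (0, 0). The positive term is the x-term, so the transverse axis is horizontal; a² = 11, b² = 40.
c² = a² + b² = 11 + 40 = 51, so c = √51.
Foci lie on the horizontal axis through the center: (h ± c, k).

(0 - √51, 0) and (0 + √51, 0)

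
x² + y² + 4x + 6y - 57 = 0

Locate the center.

(-2, -3)

Collect terms: (x² + 4x) + (y² + 6y) = 57
Completing the square gives (x + 2)² + (y + 3)² = 57 + 4 + 9 = 70.
So (x + 2)² + (y + 3)² = 70.
Circle centered at (-2, -3) with r² = 70.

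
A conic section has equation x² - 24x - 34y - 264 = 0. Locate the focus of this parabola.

(12, -7/2)

Only x is squared. Complete the square in x: (x - 12)² = 34(y + 12).
Vertex (12, -12); 4p = 34 so p = 17/2. Opens up.
Focus is p units from the vertex along the axis: (h, k + p).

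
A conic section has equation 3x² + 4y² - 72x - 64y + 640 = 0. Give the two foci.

Group the x- and y-terms: 3(x² - 24x) + 4(y² - 16y) = -640
Completing the square gives 3(x - 12)² + 4(y - 8)² = -640 + 432 + 256 = 48.
Divide by 48: (x - 12)²/16 + (y - 8)²/12 = 1
Ellipse, center (12, 8), major axis horizontal; a² = 16, b² = 12.
c² = a² - b² = 16 - 12 = 4, so c = 2.
Foci lie on the horizontal axis through the center: (h ± c, k).

(10, 8) and (14, 8)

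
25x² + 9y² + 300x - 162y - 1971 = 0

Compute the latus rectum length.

72/5

Rearranging, 25(x² + 12x) + 9(y² - 18y) = 1971.
Completing the square gives 25(x + 6)² + 9(y - 9)² = 1971 + 900 + 729 = 3600.
Divide through by 3600 to get (x + 6)²/144 + (y - 9)²/400 = 1.
Ellipse, center (-6, 9), major axis vertical; a² = 400, b² = 144.
Latus rectum length = 2b²/a = 2·144/20 = 72/5.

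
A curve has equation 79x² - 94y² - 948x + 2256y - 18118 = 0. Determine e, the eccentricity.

Group the x- and y-terms: 79(x² - 12x) -94(y² - 24y) = 18118
Complete the square: 79(x - 6)² -94(y - 12)² = 18118 + 2844 - 13536 = 7426
Divide by 7426: (x - 6)²/94 - (y - 12)²/79 = 1
Hyperbola, center (6, 12), transverse axis horizontal; a² = 94, b² = 79.
c² = a² + b² = 173, so c = √173.
e = c/a = √173/√94 = √16262/94.

e = √16262/94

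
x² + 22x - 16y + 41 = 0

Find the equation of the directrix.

y = -9

Only x is squared. Complete the square in x: (x + 11)² = 16(y + 5).
Vertex (-11, -5); 4p = 16 so p = 4. Opens up.
Directrix is the horizontal line y = k − p = -5 − (4) = -9.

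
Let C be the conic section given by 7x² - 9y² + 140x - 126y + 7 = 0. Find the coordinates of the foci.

Group the x- and y-terms: 7(x² + 20x) -9(y² + 14y) = -7
7(x + 10)² -9(y + 7)² = -7 + 700 - 441 = 252
Dividing both sides by 252: (x + 10)²/36 - (y + 7)²/28 = 1
Hyperbola, center (-10, -7), transverse axis horizontal; a² = 36, b² = 28.
c² = a² + b² = 36 + 28 = 64, so c = 8.
Foci lie on the horizontal axis through the center: (h ± c, k).

(-18, -7) and (-2, -7)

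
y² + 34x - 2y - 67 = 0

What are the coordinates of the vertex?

Only y is squared. Complete the square in y: (y - 1)² = -34(x - 2).
Vertex (2, 1); 4p = -34 so p = -17/2. Opens left.

(2, 1)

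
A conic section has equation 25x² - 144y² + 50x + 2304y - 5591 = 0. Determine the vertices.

(-1, 3) and (-1, 13)

Rearranging, 25(x² + 2x) -144(y² - 16y) = 5591.
25(x + 1)² -144(y - 8)² = 5591 + 25 - 9216 = -3600
Dividing both sides by -3600: (y - 8)²/25 - (x + 1)²/144 = 1
Hyperbola, center (-1, 8), transverse axis vertical; a² = 25, b² = 144.
a = 5. Vertices at (h, k ± a).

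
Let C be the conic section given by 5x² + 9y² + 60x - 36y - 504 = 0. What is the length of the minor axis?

Group the x- and y-terms: 5(x² + 12x) + 9(y² - 4y) = 504
5(x + 6)² + 9(y - 2)² = 504 + 180 + 36 = 720
Dividing both sides by 720: (x + 6)²/144 + (y - 2)²/80 = 1
Ellipse, center (-6, 2), major axis horizontal; a² = 144, b² = 80.
b² = 80 so b = 4√5; the minor axis has length 2b = 8√5.

8√5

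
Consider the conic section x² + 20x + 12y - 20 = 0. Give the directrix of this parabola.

y = 13

Only x is squared. Complete the square in x: (x + 10)² = -12(y - 10).
Vertex (-10, 10); 4p = -12 so p = -3. Opens down.
Directrix is the horizontal line y = k − p = 10 − (-3) = 13.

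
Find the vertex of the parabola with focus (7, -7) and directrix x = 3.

The vertex is the midpoint between the focus and the directrix along the axis of symmetry.
Axis is horizontal (directrix is vertical). Vertex x-coordinate = (7 + 3)/2 = 5; y-coordinate = -7.

(5, -7)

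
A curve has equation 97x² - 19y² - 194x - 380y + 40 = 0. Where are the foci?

Rearranging, 97(x² - 2x) -19(y² + 20y) = -40.
Complete the square: 97(x - 1)² -19(y + 10)² = -40 + 97 - 1900 = -1843
Dividing both sides by -1843: (y + 10)²/97 - (x - 1)²/19 = 1
Hyperbola, center (1, -10), transverse axis vertical; a² = 97, b² = 19.
c² = a² + b² = 97 + 19 = 116, so c = 2√29.
Foci lie on the vertical axis through the center: (h, k ± c).

(1, -10 - 2√29) and (1, -10 + 2√29)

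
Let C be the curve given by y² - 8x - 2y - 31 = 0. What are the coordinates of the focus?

Only y is squared. Complete the square in y: (y - 1)² = 8(x + 4).
Vertex (-4, 1); 4p = 8 so p = 2. Opens right.
Focus is p units from the vertex along the axis: (h + p, k).

(-2, 1)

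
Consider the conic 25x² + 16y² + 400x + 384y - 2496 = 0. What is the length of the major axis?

40

Rearranging, 25(x² + 16x) + 16(y² + 24y) = 2496.
Complete the square in x and y: 25(x + 8)² + 16(y + 12)² = 2496 + 1600 + 2304 = 6400
Divide through by 6400 to get (x + 8)²/256 + (y + 12)²/400 = 1.
Ellipse, center (-8, -12), major axis vertical; a² = 400, b² = 256.
a² = 400 so a = 20; the major axis has length 2a = 40.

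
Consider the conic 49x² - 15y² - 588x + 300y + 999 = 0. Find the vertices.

(6, 3) and (6, 17)

49(x² - 12x) -15(y² - 20y) = -999
Complete the square: 49(x - 6)² -15(y - 10)² = -999 + 1764 - 1500 = -735
Divide by -735: (y - 10)²/49 - (x - 6)²/15 = 1
Hyperbola, center (6, 10), transverse axis vertical; a² = 49, b² = 15.
a = 7. Vertices at (h, k ± a).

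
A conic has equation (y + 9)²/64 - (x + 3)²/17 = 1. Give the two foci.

Center (-3, -9). The positive term is the y-term, so the transverse axis is vertical; a² = 64, b² = 17.
c² = a² + b² = 64 + 17 = 81, so c = 9.
Foci lie on the vertical axis through the center: (h, k ± c).

(-3, -18) and (-3, 0)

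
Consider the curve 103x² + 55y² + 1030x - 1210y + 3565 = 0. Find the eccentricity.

e = 4√309/103

Collect terms: 103(x² + 10x) + 55(y² - 22y) = -3565
Complete the square in x and y: 103(x + 5)² + 55(y - 11)² = -3565 + 2575 + 6655 = 5665
Divide by 5665: (x + 5)²/55 + (y - 11)²/103 = 1
Ellipse, center (-5, 11), major axis vertical; a² = 103, b² = 55.
c² = a² - b² = 48, so c = 4√3.
e = c/a = 4√3/√103 = 4√309/103.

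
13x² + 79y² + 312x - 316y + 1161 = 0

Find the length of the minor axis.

Group: 13(x² + 24x) + 79(y² - 4y) = -1161
13(x + 12)² + 79(y - 2)² = -1161 + 1872 + 316 = 1027
Divide by 1027: (x + 12)²/79 + (y - 2)²/13 = 1
Ellipse, center (-12, 2), major axis horizontal; a² = 79, b² = 13.
b² = 13 so b = √13; the minor axis has length 2b = 2√13.

2√13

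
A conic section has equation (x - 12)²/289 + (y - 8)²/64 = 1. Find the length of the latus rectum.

Center (12, 8). The larger denominator 289 sits under the x-term, so the major axis is horizontal; a² = 289, b² = 64.
Latus rectum length = 2b²/a = 2·64/17 = 128/17.

128/17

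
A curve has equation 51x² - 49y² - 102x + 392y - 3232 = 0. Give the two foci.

51(x² - 2x) -49(y² - 8y) = 3232
51(x - 1)² -49(y - 4)² = 3232 + 51 - 784 = 2499
Divide through by 2499 to get (x - 1)²/49 - (y - 4)²/51 = 1.
Hyperbola, center (1, 4), transverse axis horizontal; a² = 49, b² = 51.
c² = a² + b² = 49 + 51 = 100, so c = 10.
Foci lie on the horizontal axis through the center: (h ± c, k).

(-9, 4) and (11, 4)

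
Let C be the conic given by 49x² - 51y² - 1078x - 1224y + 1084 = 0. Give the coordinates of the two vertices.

49(x² - 22x) -51(y² + 24y) = -1084
Complete the square in x and y: 49(x - 11)² -51(y + 12)² = -1084 + 5929 - 7344 = -2499
Divide through by -2499 to get (y + 12)²/49 - (x - 11)²/51 = 1.
Hyperbola, center (11, -12), transverse axis vertical; a² = 49, b² = 51.
a = 7. Vertices at (h, k ± a).

(11, -19) and (11, -5)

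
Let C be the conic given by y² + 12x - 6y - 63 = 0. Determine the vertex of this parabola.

(6, 3)

Only y is squared. Complete the square in y: (y - 3)² = -12(x - 6).
Vertex (6, 3); 4p = -12 so p = -3. Opens left.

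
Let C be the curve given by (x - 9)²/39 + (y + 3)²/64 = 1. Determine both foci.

Center (9, -3). The larger denominator 64 sits under the y-term, so the major axis is vertical; a² = 64, b² = 39.
c² = a² - b² = 64 - 39 = 25, so c = 5.
Foci lie on the vertical axis through the center: (h, k ± c).

(9, -8) and (9, 2)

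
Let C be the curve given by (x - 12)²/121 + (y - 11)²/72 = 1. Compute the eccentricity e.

Center (12, 11). The larger denominator 121 sits under the x-term, so the major axis is horizontal; a² = 121, b² = 72.
c² = a² - b² = 49, so c = 7.
e = c/a = 7/11.

e = 7/11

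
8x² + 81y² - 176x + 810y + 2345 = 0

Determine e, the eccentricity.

Group: 8(x² - 22x) + 81(y² + 10y) = -2345
8(x - 11)² + 81(y + 5)² = -2345 + 968 + 2025 = 648
Dividing both sides by 648: (x - 11)²/81 + (y + 5)²/8 = 1
Ellipse, center (11, -5), major axis horizontal; a² = 81, b² = 8.
c² = a² - b² = 73, so c = √73.
e = c/a = √73/9.

e = √73/9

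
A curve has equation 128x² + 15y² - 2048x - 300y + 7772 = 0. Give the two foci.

128(x² - 16x) + 15(y² - 20y) = -7772
Complete the square in x and y: 128(x - 8)² + 15(y - 10)² = -7772 + 8192 + 1500 = 1920
Dividing both sides by 1920: (x - 8)²/15 + (y - 10)²/128 = 1
Ellipse, center (8, 10), major axis vertical; a² = 128, b² = 15.
c² = a² - b² = 128 - 15 = 113, so c = √113.
Foci lie on the vertical axis through the center: (h, k ± c).

(8, 10 - √113) and (8, 10 + √113)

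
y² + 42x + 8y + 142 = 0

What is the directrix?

x = 15/2

Only y is squared. Complete the square in y: (y + 4)² = -42(x + 3).
Vertex (-3, -4); 4p = -42 so p = -21/2. Opens left.
Directrix is the vertical line x = h − p = -3 − (-21/2) = 15/2.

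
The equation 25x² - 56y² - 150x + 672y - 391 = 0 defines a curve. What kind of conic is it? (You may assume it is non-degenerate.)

No xy term. Coefficients of x² and y² are A = 25, C = -56.
A and C have opposite signs ⇒ hyperbola.

hyperbola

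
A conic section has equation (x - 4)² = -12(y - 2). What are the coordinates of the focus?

Vertex (4, 2); 4p = -12 so p = -3. Opens down.
Focus is p units from the vertex along the axis: (h, k + p).

(4, -1)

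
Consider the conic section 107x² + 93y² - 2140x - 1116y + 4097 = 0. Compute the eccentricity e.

e = √1498/107

Rearranging, 107(x² - 20x) + 93(y² - 12y) = -4097.
Complete the square: 107(x - 10)² + 93(y - 6)² = -4097 + 10700 + 3348 = 9951
Dividing both sides by 9951: (x - 10)²/93 + (y - 6)²/107 = 1
Ellipse, center (10, 6), major axis vertical; a² = 107, b² = 93.
c² = a² - b² = 14, so c = √14.
e = c/a = √14/√107 = √1498/107.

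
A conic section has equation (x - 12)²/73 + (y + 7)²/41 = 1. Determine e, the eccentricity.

Center (12, -7). The larger denominator 73 sits under the x-term, so the major axis is horizontal; a² = 73, b² = 41.
c² = a² - b² = 32, so c = 4√2.
e = c/a = 4√2/√73 = 4√146/73.

e = 4√146/73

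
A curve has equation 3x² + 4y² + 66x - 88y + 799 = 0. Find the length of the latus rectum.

6

Group: 3(x² + 22x) + 4(y² - 22y) = -799
Complete the square in x and y: 3(x + 11)² + 4(y - 11)² = -799 + 363 + 484 = 48
Divide by 48: (x + 11)²/16 + (y - 11)²/12 = 1
Ellipse, center (-11, 11), major axis horizontal; a² = 16, b² = 12.
Latus rectum length = 2b²/a = 2·12/4 = 6.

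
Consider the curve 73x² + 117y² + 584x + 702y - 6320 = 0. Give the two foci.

(-4 - 2√11, -3) and (-4 + 2√11, -3)

73(x² + 8x) + 117(y² + 6y) = 6320
Complete the square: 73(x + 4)² + 117(y + 3)² = 6320 + 1168 + 1053 = 8541
Divide through by 8541 to get (x + 4)²/117 + (y + 3)²/73 = 1.
Ellipse, center (-4, -3), major axis horizontal; a² = 117, b² = 73.
c² = a² - b² = 117 - 73 = 44, so c = 2√11.
Foci lie on the horizontal axis through the center: (h ± c, k).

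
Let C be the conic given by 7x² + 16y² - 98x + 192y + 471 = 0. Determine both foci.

(1, -6) and (13, -6)

Group the x- and y-terms: 7(x² - 14x) + 16(y² + 12y) = -471
Completing the square gives 7(x - 7)² + 16(y + 6)² = -471 + 343 + 576 = 448.
Divide through by 448 to get (x - 7)²/64 + (y + 6)²/28 = 1.
Ellipse, center (7, -6), major axis horizontal; a² = 64, b² = 28.
c² = a² - b² = 64 - 28 = 36, so c = 6.
Foci lie on the horizontal axis through the center: (h ± c, k).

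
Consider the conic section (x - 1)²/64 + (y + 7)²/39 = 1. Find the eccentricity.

Center (1, -7). The larger denominator 64 sits under the x-term, so the major axis is horizontal; a² = 64, b² = 39.
c² = a² - b² = 25, so c = 5.
e = c/a = 5/8.

e = 5/8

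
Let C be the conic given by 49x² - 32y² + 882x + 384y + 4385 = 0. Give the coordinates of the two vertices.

Group: 49(x² + 18x) -32(y² - 12y) = -4385
49(x + 9)² -32(y - 6)² = -4385 + 3969 - 1152 = -1568
Divide by -1568: (y - 6)²/49 - (x + 9)²/32 = 1
Hyperbola, center (-9, 6), transverse axis vertical; a² = 49, b² = 32.
a = 7. Vertices at (h, k ± a).

(-9, -1) and (-9, 13)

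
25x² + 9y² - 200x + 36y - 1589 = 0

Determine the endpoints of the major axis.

25(x² - 8x) + 9(y² + 4y) = 1589
Complete the square: 25(x - 4)² + 9(y + 2)² = 1589 + 400 + 36 = 2025
Divide by 2025: (x - 4)²/81 + (y + 2)²/225 = 1
Ellipse, center (4, -2), major axis vertical; a² = 225, b² = 81.
a = 15. Vertices at (h, k ± a).

(4, -17) and (4, 13)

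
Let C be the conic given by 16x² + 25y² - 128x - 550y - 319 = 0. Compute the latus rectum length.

Rearranging, 16(x² - 8x) + 25(y² - 22y) = 319.
Completing the square gives 16(x - 4)² + 25(y - 11)² = 319 + 256 + 3025 = 3600.
Divide by 3600: (x - 4)²/225 + (y - 11)²/144 = 1
Ellipse, center (4, 11), major axis horizontal; a² = 225, b² = 144.
Latus rectum length = 2b²/a = 2·144/15 = 96/5.

96/5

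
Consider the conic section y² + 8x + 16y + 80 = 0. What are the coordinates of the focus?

(-4, -8)

Only y is squared. Complete the square in y: (y + 8)² = -8(x + 2).
Vertex (-2, -8); 4p = -8 so p = -2. Opens left.
Focus is p units from the vertex along the axis: (h + p, k).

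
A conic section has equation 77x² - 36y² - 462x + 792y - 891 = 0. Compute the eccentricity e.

e = √8701/77

Rearranging, 77(x² - 6x) -36(y² - 22y) = 891.
Complete the square in x and y: 77(x - 3)² -36(y - 11)² = 891 + 693 - 4356 = -2772
Dividing both sides by -2772: (y - 11)²/77 - (x - 3)²/36 = 1
Hyperbola, center (3, 11), transverse axis vertical; a² = 77, b² = 36.
c² = a² + b² = 113, so c = √113.
e = c/a = √113/√77 = √8701/77.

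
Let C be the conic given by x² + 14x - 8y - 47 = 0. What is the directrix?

Only x is squared. Complete the square in x: (x + 7)² = 8(y + 12).
Vertex (-7, -12); 4p = 8 so p = 2. Opens up.
Directrix is the horizontal line y = k − p = -12 − (2) = -14.

y = -14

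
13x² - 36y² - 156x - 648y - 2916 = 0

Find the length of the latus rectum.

13(x² - 12x) -36(y² + 18y) = 2916
Completing the square gives 13(x - 6)² -36(y + 9)² = 2916 + 468 - 2916 = 468.
Divide by 468: (x - 6)²/36 - (y + 9)²/13 = 1
Hyperbola, center (6, -9), transverse axis horizontal; a² = 36, b² = 13.
Latus rectum length = 2b²/a = 2·13/6 = 13/3.

13/3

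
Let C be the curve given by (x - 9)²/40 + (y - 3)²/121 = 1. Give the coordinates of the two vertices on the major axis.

Center (9, 3). The larger denominator 121 sits under the y-term, so the major axis is vertical; a² = 121, b² = 40.
a = 11. Vertices at (h, k ± a).

(9, -8) and (9, 14)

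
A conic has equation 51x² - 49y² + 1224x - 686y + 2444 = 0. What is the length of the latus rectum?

102/7

51(x² + 24x) -49(y² + 14y) = -2444
Complete the square in x and y: 51(x + 12)² -49(y + 7)² = -2444 + 7344 - 2401 = 2499
Dividing both sides by 2499: (x + 12)²/49 - (y + 7)²/51 = 1
Hyperbola, center (-12, -7), transverse axis horizontal; a² = 49, b² = 51.
Latus rectum length = 2b²/a = 2·51/7 = 102/7.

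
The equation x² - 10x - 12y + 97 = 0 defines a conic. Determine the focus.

(5, 9)

Only x is squared. Complete the square in x: (x - 5)² = 12(y - 6).
Vertex (5, 6); 4p = 12 so p = 3. Opens up.
Focus is p units from the vertex along the axis: (h, k + p).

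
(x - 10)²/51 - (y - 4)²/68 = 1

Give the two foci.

Center (10, 4). The positive term is the x-term, so the transverse axis is horizontal; a² = 51, b² = 68.
c² = a² + b² = 51 + 68 = 119, so c = √119.
Foci lie on the horizontal axis through the center: (h ± c, k).

(10 - √119, 4) and (10 + √119, 4)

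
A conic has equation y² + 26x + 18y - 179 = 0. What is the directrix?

x = 33/2

Only y is squared. Complete the square in y: (y + 9)² = -26(x - 10).
Vertex (10, -9); 4p = -26 so p = -13/2. Opens left.
Directrix is the vertical line x = h − p = 10 − (-13/2) = 33/2.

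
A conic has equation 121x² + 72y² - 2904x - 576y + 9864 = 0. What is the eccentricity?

Group the x- and y-terms: 121(x² - 24x) + 72(y² - 8y) = -9864
Complete the square: 121(x - 12)² + 72(y - 4)² = -9864 + 17424 + 1152 = 8712
Divide through by 8712 to get (x - 12)²/72 + (y - 4)²/121 = 1.
Ellipse, center (12, 4), major axis vertical; a² = 121, b² = 72.
c² = a² - b² = 49, so c = 7.
e = c/a = 7/11.

e = 7/11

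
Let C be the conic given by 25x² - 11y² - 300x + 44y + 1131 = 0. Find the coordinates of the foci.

(6, -4) and (6, 8)

Rearranging, 25(x² - 12x) -11(y² - 4y) = -1131.
Complete the square in x and y: 25(x - 6)² -11(y - 2)² = -1131 + 900 - 44 = -275
Divide by -275: (y - 2)²/25 - (x - 6)²/11 = 1
Hyperbola, center (6, 2), transverse axis vertical; a² = 25, b² = 11.
c² = a² + b² = 25 + 11 = 36, so c = 6.
Foci lie on the vertical axis through the center: (h, k ± c).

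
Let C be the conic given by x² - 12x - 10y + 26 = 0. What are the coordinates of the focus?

Only x is squared. Complete the square in x: (x - 6)² = 10(y + 1).
Vertex (6, -1); 4p = 10 so p = 5/2. Opens up.
Focus is p units from the vertex along the axis: (h, k + p).

(6, 3/2)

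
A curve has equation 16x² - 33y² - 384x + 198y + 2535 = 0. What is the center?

Group the x- and y-terms: 16(x² - 24x) -33(y² - 6y) = -2535
16(x - 12)² -33(y - 3)² = -2535 + 2304 - 297 = -528
Divide by -528: (y - 3)²/16 - (x - 12)²/33 = 1
Hyperbola with center (12, 3).

(12, 3)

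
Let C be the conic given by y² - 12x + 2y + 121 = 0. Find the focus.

Only y is squared. Complete the square in y: (y + 1)² = 12(x - 10).
Vertex (10, -1); 4p = 12 so p = 3. Opens right.
Focus is p units from the vertex along the axis: (h + p, k).

(13, -1)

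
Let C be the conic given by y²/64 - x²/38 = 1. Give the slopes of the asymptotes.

Center (0, 0). The positive term is the y-term, so the transverse axis is vertical; a² = 64, b² = 38.
For a vertical hyperbola the asymptotes have slope ±a/b.
Here that is ±8/√38 = ±4√38/19.

4√38/19 and -4√38/19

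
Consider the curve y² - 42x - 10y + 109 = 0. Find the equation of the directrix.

x = -17/2

Only y is squared. Complete the square in y: (y - 5)² = 42(x - 2).
Vertex (2, 5); 4p = 42 so p = 21/2. Opens right.
Directrix is the vertical line x = h − p = 2 − (21/2) = -17/2.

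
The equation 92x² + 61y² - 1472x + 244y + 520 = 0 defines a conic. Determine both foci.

(8, -2 - √31) and (8, -2 + √31)

Group: 92(x² - 16x) + 61(y² + 4y) = -520
Completing the square gives 92(x - 8)² + 61(y + 2)² = -520 + 5888 + 244 = 5612.
Divide through by 5612 to get (x - 8)²/61 + (y + 2)²/92 = 1.
Ellipse, center (8, -2), major axis vertical; a² = 92, b² = 61.
c² = a² - b² = 92 - 61 = 31, so c = √31.
Foci lie on the vertical axis through the center: (h, k ± c).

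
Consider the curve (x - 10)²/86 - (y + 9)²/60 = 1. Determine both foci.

(10 - √146, -9) and (10 + √146, -9)

Center (10, -9). The positive term is the x-term, so the transverse axis is horizontal; a² = 86, b² = 60.
c² = a² + b² = 86 + 60 = 146, so c = √146.
Foci lie on the horizontal axis through the center: (h ± c, k).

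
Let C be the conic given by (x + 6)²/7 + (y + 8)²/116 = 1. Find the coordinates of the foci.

(-6, -8 - √109) and (-6, -8 + √109)

Center (-6, -8). The larger denominator 116 sits under the y-term, so the major axis is vertical; a² = 116, b² = 7.
c² = a² - b² = 116 - 7 = 109, so c = √109.
Foci lie on the vertical axis through the center: (h, k ± c).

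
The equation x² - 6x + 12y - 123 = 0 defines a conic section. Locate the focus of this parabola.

Only x is squared. Complete the square in x: (x - 3)² = -12(y - 11).
Vertex (3, 11); 4p = -12 so p = -3. Opens down.
Focus is p units from the vertex along the axis: (h, k + p).

(3, 8)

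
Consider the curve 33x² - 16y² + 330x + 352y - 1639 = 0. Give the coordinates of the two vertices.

Rearranging, 33(x² + 10x) -16(y² - 22y) = 1639.
Complete the square: 33(x + 5)² -16(y - 11)² = 1639 + 825 - 1936 = 528
Divide through by 528 to get (x + 5)²/16 - (y - 11)²/33 = 1.
Hyperbola, center (-5, 11), transverse axis horizontal; a² = 16, b² = 33.
a = 4. Vertices at (h ± a, k).

(-9, 11) and (-1, 11)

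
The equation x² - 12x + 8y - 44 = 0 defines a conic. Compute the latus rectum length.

Only x is squared. Complete the square in x: (x - 6)² = -8(y - 10).
Vertex (6, 10); 4p = -8 so p = -2. Opens down.
Latus rectum length = |4p| = 8.

8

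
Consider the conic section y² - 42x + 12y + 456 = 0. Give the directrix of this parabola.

Only y is squared. Complete the square in y: (y + 6)² = 42(x - 10).
Vertex (10, -6); 4p = 42 so p = 21/2. Opens right.
Directrix is the vertical line x = h − p = 10 − (21/2) = -1/2.

x = -1/2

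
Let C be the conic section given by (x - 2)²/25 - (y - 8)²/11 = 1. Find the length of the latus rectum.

22/5

Center (2, 8). The positive term is the x-term, so the transverse axis is horizontal; a² = 25, b² = 11.
Latus rectum length = 2b²/a = 2·11/5 = 22/5.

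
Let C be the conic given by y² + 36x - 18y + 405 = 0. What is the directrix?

Only y is squared. Complete the square in y: (y - 9)² = -36(x + 9).
Vertex (-9, 9); 4p = -36 so p = -9. Opens left.
Directrix is the vertical line x = h − p = -9 − (-9) = 0.

x = 0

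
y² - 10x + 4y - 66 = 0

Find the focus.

Only y is squared. Complete the square in y: (y + 2)² = 10(x + 7).
Vertex (-7, -2); 4p = 10 so p = 5/2. Opens right.
Focus is p units from the vertex along the axis: (h + p, k).

(-9/2, -2)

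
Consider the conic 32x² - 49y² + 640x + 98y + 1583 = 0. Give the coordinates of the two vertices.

Collect terms: 32(x² + 20x) -49(y² - 2y) = -1583
Complete the square: 32(x + 10)² -49(y - 1)² = -1583 + 3200 - 49 = 1568
Divide through by 1568 to get (x + 10)²/49 - (y - 1)²/32 = 1.
Hyperbola, center (-10, 1), transverse axis horizontal; a² = 49, b² = 32.
a = 7. Vertices at (h ± a, k).

(-17, 1) and (-3, 1)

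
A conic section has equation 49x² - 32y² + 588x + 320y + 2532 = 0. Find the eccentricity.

e = 9/7

Group: 49(x² + 12x) -32(y² - 10y) = -2532
Complete the square in x and y: 49(x + 6)² -32(y - 5)² = -2532 + 1764 - 800 = -1568
Divide through by -1568 to get (y - 5)²/49 - (x + 6)²/32 = 1.
Hyperbola, center (-6, 5), transverse axis vertical; a² = 49, b² = 32.
c² = a² + b² = 81, so c = 9.
e = c/a = 9/7.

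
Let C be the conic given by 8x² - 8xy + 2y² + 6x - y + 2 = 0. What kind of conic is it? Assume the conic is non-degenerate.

parabola

A = 8, B = -8, C = 2.
Discriminant B² − 4AC = (-8)² − 4·8·2 = 0.
B² − 4AC = 0 ⇒ parabola.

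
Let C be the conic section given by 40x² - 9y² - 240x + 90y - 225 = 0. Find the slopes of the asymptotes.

Rearranging, 40(x² - 6x) -9(y² - 10y) = 225.
Complete the square in x and y: 40(x - 3)² -9(y - 5)² = 225 + 360 - 225 = 360
Dividing both sides by 360: (x - 3)²/9 - (y - 5)²/40 = 1
Hyperbola, center (3, 5), transverse axis horizontal; a² = 9, b² = 40.
For a horizontal hyperbola the asymptotes have slope ±b/a.
Here that is ±2√10/3.

2√10/3 and -2√10/3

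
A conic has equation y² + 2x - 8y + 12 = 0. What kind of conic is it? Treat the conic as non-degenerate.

parabola

No xy term. Coefficients of x² and y² are A = 0, C = 1.
Exactly one squared variable ⇒ parabola.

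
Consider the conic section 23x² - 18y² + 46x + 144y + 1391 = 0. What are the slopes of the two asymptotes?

Collect terms: 23(x² + 2x) -18(y² - 8y) = -1391
23(x + 1)² -18(y - 4)² = -1391 + 23 - 288 = -1656
Divide through by -1656 to get (y - 4)²/92 - (x + 1)²/72 = 1.
Hyperbola, center (-1, 4), transverse axis vertical; a² = 92, b² = 72.
For a vertical hyperbola the asymptotes have slope ±a/b.
Here that is ±2√23/6√2 = ±√46/6.

√46/6 and -√46/6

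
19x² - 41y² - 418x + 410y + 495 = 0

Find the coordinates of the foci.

(11 - 2√15, 5) and (11 + 2√15, 5)

Group the x- and y-terms: 19(x² - 22x) -41(y² - 10y) = -495
Completing the square gives 19(x - 11)² -41(y - 5)² = -495 + 2299 - 1025 = 779.
Dividing both sides by 779: (x - 11)²/41 - (y - 5)²/19 = 1
Hyperbola, center (11, 5), transverse axis horizontal; a² = 41, b² = 19.
c² = a² + b² = 41 + 19 = 60, so c = 2√15.
Foci lie on the horizontal axis through the center: (h ± c, k).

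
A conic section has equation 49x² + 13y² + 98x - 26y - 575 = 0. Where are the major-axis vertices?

(-1, -6) and (-1, 8)

Group: 49(x² + 2x) + 13(y² - 2y) = 575
49(x + 1)² + 13(y - 1)² = 575 + 49 + 13 = 637
Dividing both sides by 637: (x + 1)²/13 + (y - 1)²/49 = 1
Ellipse, center (-1, 1), major axis vertical; a² = 49, b² = 13.
a = 7. Vertices at (h, k ± a).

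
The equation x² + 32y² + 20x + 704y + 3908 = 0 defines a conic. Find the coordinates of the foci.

(-10 - √62, -11) and (-10 + √62, -11)

Group the x- and y-terms: (x² + 20x) + 32(y² + 22y) = -3908
Completing the square gives (x + 10)² + 32(y + 11)² = -3908 + 100 + 3872 = 64.
Divide through by 64 to get (x + 10)²/64 + (y + 11)²/2 = 1.
Ellipse, center (-10, -11), major axis horizontal; a² = 64, b² = 2.
c² = a² - b² = 64 - 2 = 62, so c = √62.
Foci lie on the horizontal axis through the center: (h ± c, k).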